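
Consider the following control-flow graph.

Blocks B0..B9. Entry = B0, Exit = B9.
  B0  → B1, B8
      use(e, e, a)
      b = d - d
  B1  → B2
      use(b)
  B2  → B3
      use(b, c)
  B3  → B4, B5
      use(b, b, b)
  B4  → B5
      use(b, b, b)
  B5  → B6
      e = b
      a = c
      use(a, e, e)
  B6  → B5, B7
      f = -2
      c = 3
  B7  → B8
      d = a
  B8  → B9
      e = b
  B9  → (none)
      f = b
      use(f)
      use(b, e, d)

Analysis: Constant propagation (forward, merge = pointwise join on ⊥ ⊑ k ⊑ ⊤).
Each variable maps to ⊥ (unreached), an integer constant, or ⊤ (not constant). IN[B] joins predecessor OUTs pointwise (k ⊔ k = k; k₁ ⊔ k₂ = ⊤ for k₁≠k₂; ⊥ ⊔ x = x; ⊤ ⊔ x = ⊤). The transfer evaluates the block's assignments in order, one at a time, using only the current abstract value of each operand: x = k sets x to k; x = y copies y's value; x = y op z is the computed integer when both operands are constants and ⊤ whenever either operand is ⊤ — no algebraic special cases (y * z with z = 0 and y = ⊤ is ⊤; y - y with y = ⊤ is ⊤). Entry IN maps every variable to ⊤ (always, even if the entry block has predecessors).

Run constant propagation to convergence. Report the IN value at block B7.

Converged values:
  B0:  IN=(all ⊤)  OUT=(all ⊤)
  B1:  IN=(all ⊤)  OUT=(all ⊤)
  B2:  IN=(all ⊤)  OUT=(all ⊤)
  B3:  IN=(all ⊤)  OUT=(all ⊤)
  B4:  IN=(all ⊤)  OUT=(all ⊤)
  B5:  IN=(all ⊤)  OUT=(all ⊤)
  B6:  IN=(all ⊤)  OUT={c:3, f:-2; rest ⊤}
  B7:  IN={c:3, f:-2; rest ⊤}  OUT={c:3, f:-2; rest ⊤}
  B8:  IN=(all ⊤)  OUT=(all ⊤)
  B9:  IN=(all ⊤)  OUT=(all ⊤)

Merge at B7: IN[B7] = OUT[B6] = {a: ⊤, b: ⊤, c: 3, d: ⊤, e: ⊤, f: -2}

Answer: {a: ⊤, b: ⊤, c: 3, d: ⊤, e: ⊤, f: -2}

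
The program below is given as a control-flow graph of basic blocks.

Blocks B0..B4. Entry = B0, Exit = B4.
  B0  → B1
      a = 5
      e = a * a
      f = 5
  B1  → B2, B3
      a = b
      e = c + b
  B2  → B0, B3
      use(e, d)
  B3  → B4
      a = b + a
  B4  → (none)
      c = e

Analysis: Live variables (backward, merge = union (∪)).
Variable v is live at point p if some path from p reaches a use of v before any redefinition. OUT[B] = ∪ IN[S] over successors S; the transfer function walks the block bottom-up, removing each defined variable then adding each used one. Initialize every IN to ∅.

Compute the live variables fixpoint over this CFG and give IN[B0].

Answer: {b, c, d}

Derivation:
Converged values:
  B0:   IN={b, c, d}   OUT={b, c, d}
  B1:   IN={b, c, d}   OUT={a, b, c, d, e}
  B2:   IN={a, b, c, d, e}   OUT={a, b, c, d, e}
  B3:   IN={a, b, e}   OUT={e}
  B4:   IN={e}   OUT={}

Merge at B0: OUT[B0] = IN[B1] = {b, c, d}
Applying B0's transfer function to that OUT value gives IN[B0] (row B0 above).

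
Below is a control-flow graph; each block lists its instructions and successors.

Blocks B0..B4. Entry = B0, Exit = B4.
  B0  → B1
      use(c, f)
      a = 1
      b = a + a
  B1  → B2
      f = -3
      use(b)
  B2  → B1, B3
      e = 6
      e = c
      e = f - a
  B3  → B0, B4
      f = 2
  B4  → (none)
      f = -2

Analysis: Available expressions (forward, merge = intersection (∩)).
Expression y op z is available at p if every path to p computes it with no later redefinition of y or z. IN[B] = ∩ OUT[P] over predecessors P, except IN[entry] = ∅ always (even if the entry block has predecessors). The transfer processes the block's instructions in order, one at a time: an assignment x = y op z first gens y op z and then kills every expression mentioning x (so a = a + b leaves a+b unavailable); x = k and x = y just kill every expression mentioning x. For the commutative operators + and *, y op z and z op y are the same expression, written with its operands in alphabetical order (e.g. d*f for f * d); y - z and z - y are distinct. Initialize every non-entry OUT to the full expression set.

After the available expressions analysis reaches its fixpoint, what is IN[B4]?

Answer: {a+a}

Working:
Converged values:
  B0:  IN={}  OUT={a+a}
  B1:  IN={a+a}  OUT={a+a}
  B2:  IN={a+a}  OUT={a+a, f-a}
  B3:  IN={a+a, f-a}  OUT={a+a}
  B4:  IN={a+a}  OUT={a+a}

Merge at B4: IN[B4] = OUT[B3] = {a+a}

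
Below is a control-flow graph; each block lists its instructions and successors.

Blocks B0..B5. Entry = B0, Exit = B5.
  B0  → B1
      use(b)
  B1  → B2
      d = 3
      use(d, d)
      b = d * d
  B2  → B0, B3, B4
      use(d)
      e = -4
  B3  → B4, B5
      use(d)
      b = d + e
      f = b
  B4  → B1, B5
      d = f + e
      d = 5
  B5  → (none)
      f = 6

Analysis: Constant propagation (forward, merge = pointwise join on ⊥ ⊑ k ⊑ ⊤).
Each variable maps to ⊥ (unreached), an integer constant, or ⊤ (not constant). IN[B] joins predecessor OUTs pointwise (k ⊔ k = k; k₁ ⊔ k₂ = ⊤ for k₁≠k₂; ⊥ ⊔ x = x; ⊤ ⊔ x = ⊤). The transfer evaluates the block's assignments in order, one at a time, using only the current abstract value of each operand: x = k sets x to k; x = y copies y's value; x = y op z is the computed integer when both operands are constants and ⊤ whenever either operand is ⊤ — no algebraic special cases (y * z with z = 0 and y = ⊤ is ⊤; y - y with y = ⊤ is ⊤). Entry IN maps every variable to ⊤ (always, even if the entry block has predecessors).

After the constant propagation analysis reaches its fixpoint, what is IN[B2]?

Answer: {a: ⊤, b: 9, c: ⊤, d: 3, e: ⊤, f: ⊤}

Derivation:
Per-block solution:
  B0: | IN=(all ⊤) | OUT=(all ⊤)
  B1: | IN=(all ⊤) | OUT={b:9, d:3; rest ⊤}
  B2: | IN={b:9, d:3; rest ⊤} | OUT={b:9, d:3, e:-4; rest ⊤}
  B3: | IN={b:9, d:3, e:-4; rest ⊤} | OUT={b:-1, d:3, e:-4, f:-1; rest ⊤}
  B4: | IN={d:3, e:-4; rest ⊤} | OUT={d:5, e:-4; rest ⊤}
  B5: | IN={e:-4; rest ⊤} | OUT={e:-4, f:6; rest ⊤}

Merge at B2: IN[B2] = OUT[B1] = {a: ⊤, b: 9, c: ⊤, d: 3, e: ⊤, f: ⊤}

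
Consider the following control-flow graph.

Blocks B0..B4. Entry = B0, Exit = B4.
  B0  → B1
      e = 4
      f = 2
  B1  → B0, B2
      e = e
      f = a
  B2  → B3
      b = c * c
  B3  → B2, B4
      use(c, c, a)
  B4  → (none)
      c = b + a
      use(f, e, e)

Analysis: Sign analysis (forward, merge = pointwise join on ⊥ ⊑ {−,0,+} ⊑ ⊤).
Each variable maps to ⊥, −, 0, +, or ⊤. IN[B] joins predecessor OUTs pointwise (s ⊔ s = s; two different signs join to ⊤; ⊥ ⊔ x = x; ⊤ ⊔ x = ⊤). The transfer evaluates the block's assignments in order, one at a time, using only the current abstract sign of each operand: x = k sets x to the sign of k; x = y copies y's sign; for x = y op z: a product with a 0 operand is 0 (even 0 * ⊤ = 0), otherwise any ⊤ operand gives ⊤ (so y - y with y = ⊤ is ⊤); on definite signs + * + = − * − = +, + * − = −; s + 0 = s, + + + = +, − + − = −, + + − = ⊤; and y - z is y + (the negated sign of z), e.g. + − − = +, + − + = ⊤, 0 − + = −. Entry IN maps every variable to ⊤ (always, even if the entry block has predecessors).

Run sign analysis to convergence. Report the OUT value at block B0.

Answer: {a: ⊤, b: ⊤, c: ⊤, d: ⊤, e: +, f: +}

Working:
Fixpoint table:
  B0: | IN=(all ⊤) | OUT={e:+, f:+; rest ⊤}
  B1: | IN={e:+, f:+; rest ⊤} | OUT={e:+; rest ⊤}
  B2: | IN={e:+; rest ⊤} | OUT={e:+; rest ⊤}
  B3: | IN={e:+; rest ⊤} | OUT={e:+; rest ⊤}
  B4: | IN={e:+; rest ⊤} | OUT={e:+; rest ⊤}

Merge at B0 (entry node, so the boundary value (all ⊤) is joined with the incoming edge(s)): IN[B0] = (all ⊤) ⊔ OUT[B1] = {a: ⊤, b: ⊤, c: ⊤, d: ⊤, e: ⊤, f: ⊤}
Applying B0's transfer function to that IN value gives OUT[B0] (row B0 above).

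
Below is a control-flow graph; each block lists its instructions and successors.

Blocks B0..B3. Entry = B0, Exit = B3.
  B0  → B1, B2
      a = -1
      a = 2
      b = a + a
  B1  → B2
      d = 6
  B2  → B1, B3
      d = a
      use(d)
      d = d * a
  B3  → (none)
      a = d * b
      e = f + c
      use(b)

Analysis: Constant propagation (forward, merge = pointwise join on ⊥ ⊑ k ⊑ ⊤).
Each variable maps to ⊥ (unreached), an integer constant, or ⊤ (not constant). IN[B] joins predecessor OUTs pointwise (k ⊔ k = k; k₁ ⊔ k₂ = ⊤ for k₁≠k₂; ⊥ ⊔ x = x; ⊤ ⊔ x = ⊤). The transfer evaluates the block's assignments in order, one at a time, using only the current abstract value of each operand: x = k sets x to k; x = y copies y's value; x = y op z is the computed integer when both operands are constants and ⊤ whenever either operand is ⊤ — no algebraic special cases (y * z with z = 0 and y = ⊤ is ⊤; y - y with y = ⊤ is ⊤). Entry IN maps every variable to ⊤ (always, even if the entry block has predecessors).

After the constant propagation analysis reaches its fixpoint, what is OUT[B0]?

Per-block solution:
  B0:   IN=(all ⊤)   OUT={a:2, b:4; rest ⊤}
  B1:   IN={a:2, b:4; rest ⊤}   OUT={a:2, b:4, d:6; rest ⊤}
  B2:   IN={a:2, b:4; rest ⊤}   OUT={a:2, b:4, d:4; rest ⊤}
  B3:   IN={a:2, b:4, d:4; rest ⊤}   OUT={a:16, b:4, d:4; rest ⊤}

B0 is the boundary node: IN[B0] = {a: ⊤, b: ⊤, c: ⊤, d: ⊤, e: ⊤, f: ⊤}
Applying B0's transfer function to that IN value gives OUT[B0] (row B0 above).

Answer: {a: 2, b: 4, c: ⊤, d: ⊤, e: ⊤, f: ⊤}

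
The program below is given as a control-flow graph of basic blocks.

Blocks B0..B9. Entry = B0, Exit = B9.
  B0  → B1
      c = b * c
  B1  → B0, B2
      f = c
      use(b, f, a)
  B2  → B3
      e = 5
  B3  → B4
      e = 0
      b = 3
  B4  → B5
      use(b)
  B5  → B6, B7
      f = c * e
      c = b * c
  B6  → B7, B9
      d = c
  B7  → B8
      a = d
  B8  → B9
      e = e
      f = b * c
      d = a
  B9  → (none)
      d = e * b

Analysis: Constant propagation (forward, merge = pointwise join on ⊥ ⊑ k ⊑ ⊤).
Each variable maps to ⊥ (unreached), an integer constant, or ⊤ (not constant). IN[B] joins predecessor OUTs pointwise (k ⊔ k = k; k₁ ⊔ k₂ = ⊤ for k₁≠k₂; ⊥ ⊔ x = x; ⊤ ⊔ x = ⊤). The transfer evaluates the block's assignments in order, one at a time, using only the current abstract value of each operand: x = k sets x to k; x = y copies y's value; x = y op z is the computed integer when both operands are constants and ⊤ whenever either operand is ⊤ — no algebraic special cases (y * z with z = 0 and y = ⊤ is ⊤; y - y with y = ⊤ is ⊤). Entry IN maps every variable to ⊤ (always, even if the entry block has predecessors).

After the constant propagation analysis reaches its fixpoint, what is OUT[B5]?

Answer: {a: ⊤, b: 3, c: ⊤, d: ⊤, e: 0, f: ⊤}

Derivation:
Converged values:
  B0: | IN=(all ⊤) | OUT=(all ⊤)
  B1: | IN=(all ⊤) | OUT=(all ⊤)
  B2: | IN=(all ⊤) | OUT={e:5; rest ⊤}
  B3: | IN={e:5; rest ⊤} | OUT={b:3, e:0; rest ⊤}
  B4: | IN={b:3, e:0; rest ⊤} | OUT={b:3, e:0; rest ⊤}
  B5: | IN={b:3, e:0; rest ⊤} | OUT={b:3, e:0; rest ⊤}
  B6: | IN={b:3, e:0; rest ⊤} | OUT={b:3, e:0; rest ⊤}
  B7: | IN={b:3, e:0; rest ⊤} | OUT={b:3, e:0; rest ⊤}
  B8: | IN={b:3, e:0; rest ⊤} | OUT={b:3, e:0; rest ⊤}
  B9: | IN={b:3, e:0; rest ⊤} | OUT={b:3, d:0, e:0; rest ⊤}

Merge at B5: IN[B5] = OUT[B4] = {a: ⊤, b: 3, c: ⊤, d: ⊤, e: 0, f: ⊤}
Applying B5's transfer function to that IN value gives OUT[B5] (row B5 above).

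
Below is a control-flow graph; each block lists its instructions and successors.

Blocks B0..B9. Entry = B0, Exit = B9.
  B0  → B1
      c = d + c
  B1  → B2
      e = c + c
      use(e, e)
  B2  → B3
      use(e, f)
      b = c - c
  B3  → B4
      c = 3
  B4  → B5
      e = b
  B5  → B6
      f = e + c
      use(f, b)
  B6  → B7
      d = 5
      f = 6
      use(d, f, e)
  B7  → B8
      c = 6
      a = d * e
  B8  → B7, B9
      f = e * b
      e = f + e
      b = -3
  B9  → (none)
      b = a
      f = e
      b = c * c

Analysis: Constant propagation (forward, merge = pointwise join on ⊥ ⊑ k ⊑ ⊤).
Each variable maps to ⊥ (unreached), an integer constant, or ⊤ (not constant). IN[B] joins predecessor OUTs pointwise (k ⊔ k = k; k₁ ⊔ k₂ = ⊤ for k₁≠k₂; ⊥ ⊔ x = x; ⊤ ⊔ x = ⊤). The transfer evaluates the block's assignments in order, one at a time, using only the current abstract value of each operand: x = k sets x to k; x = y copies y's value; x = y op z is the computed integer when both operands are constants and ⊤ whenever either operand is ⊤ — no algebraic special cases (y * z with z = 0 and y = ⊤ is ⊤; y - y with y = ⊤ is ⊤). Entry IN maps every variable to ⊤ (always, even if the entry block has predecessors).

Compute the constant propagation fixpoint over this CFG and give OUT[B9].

Per-block solution:
  B0: | IN=(all ⊤) | OUT=(all ⊤)
  B1: | IN=(all ⊤) | OUT=(all ⊤)
  B2: | IN=(all ⊤) | OUT=(all ⊤)
  B3: | IN=(all ⊤) | OUT={c:3; rest ⊤}
  B4: | IN={c:3; rest ⊤} | OUT={c:3; rest ⊤}
  B5: | IN={c:3; rest ⊤} | OUT={c:3; rest ⊤}
  B6: | IN={c:3; rest ⊤} | OUT={c:3, d:5, f:6; rest ⊤}
  B7: | IN={d:5; rest ⊤} | OUT={c:6, d:5; rest ⊤}
  B8: | IN={c:6, d:5; rest ⊤} | OUT={b:-3, c:6, d:5; rest ⊤}
  B9: | IN={b:-3, c:6, d:5; rest ⊤} | OUT={b:36, c:6, d:5; rest ⊤}

Merge at B9: IN[B9] = OUT[B8] = {a: ⊤, b: -3, c: 6, d: 5, e: ⊤, f: ⊤}
Applying B9's transfer function to that IN value gives OUT[B9] (row B9 above).

Answer: {a: ⊤, b: 36, c: 6, d: 5, e: ⊤, f: ⊤}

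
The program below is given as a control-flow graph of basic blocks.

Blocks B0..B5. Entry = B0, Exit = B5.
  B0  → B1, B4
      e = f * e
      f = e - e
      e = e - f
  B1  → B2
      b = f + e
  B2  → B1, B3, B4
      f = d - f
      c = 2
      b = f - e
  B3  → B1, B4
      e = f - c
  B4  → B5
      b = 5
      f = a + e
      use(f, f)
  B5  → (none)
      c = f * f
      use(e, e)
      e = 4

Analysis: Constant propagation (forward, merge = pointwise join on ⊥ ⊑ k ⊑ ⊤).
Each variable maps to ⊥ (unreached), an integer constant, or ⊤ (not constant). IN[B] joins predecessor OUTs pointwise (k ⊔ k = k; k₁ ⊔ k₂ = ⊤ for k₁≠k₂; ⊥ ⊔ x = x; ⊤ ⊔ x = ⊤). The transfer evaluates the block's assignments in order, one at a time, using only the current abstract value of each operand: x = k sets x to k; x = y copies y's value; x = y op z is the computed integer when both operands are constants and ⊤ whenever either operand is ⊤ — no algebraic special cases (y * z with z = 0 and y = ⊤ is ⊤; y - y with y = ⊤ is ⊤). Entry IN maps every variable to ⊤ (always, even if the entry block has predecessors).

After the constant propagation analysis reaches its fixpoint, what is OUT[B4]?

Converged values:
  B0:  IN=(all ⊤)  OUT=(all ⊤)
  B1:  IN=(all ⊤)  OUT=(all ⊤)
  B2:  IN=(all ⊤)  OUT={c:2; rest ⊤}
  B3:  IN={c:2; rest ⊤}  OUT={c:2; rest ⊤}
  B4:  IN=(all ⊤)  OUT={b:5; rest ⊤}
  B5:  IN={b:5; rest ⊤}  OUT={b:5, e:4; rest ⊤}

Merge at B4: IN[B4] = OUT[B0] ⊔ OUT[B2] ⊔ OUT[B3] = {a: ⊤, b: ⊤, c: ⊤, d: ⊤, e: ⊤, f: ⊤}
Applying B4's transfer function to that IN value gives OUT[B4] (row B4 above).

Answer: {a: ⊤, b: 5, c: ⊤, d: ⊤, e: ⊤, f: ⊤}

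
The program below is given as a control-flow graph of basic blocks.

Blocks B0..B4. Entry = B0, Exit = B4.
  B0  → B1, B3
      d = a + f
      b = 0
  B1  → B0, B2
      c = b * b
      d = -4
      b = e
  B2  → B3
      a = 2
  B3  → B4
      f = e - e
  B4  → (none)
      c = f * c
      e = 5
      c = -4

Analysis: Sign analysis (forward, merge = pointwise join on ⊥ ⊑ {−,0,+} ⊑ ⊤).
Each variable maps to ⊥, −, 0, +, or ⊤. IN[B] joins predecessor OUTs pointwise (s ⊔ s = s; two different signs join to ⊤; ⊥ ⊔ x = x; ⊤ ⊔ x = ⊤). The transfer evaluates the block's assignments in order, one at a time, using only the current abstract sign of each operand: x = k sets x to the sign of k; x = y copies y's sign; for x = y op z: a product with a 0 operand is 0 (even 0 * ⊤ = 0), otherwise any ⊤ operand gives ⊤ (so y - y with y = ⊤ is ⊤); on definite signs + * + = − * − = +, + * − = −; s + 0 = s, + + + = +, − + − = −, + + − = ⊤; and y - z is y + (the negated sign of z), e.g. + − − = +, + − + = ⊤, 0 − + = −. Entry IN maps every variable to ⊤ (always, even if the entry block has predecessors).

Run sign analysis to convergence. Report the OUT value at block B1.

Per-block solution:
  B0:  IN=(all ⊤)  OUT={b:0; rest ⊤}
  B1:  IN={b:0; rest ⊤}  OUT={c:0, d:-; rest ⊤}
  B2:  IN={c:0, d:-; rest ⊤}  OUT={a:+, c:0, d:-; rest ⊤}
  B3:  IN=(all ⊤)  OUT=(all ⊤)
  B4:  IN=(all ⊤)  OUT={c:-, e:+; rest ⊤}

Merge at B1: IN[B1] = OUT[B0] = {a: ⊤, b: 0, c: ⊤, d: ⊤, e: ⊤, f: ⊤}
Applying B1's transfer function to that IN value gives OUT[B1] (row B1 above).

Answer: {a: ⊤, b: ⊤, c: 0, d: -, e: ⊤, f: ⊤}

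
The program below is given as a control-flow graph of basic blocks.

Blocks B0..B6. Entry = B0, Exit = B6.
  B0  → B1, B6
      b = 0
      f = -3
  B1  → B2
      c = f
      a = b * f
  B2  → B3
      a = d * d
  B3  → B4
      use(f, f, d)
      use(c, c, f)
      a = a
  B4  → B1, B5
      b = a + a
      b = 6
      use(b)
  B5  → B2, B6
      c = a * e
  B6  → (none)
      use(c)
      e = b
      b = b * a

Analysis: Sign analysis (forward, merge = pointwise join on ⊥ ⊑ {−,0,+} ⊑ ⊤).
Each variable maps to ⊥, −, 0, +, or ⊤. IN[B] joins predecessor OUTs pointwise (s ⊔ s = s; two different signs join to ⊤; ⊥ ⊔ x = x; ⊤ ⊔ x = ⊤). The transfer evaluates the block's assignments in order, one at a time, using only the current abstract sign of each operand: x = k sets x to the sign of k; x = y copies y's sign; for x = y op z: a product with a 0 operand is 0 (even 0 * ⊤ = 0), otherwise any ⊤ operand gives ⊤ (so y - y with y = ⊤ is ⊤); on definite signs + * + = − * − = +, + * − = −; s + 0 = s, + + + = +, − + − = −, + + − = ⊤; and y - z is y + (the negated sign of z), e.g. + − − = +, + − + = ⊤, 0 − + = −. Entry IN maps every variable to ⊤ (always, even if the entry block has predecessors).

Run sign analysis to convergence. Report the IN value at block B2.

Per-block solution:
  B0: | IN=(all ⊤) | OUT={b:0, f:-; rest ⊤}
  B1: | IN={f:-; rest ⊤} | OUT={c:-, f:-; rest ⊤}
  B2: | IN={f:-; rest ⊤} | OUT={f:-; rest ⊤}
  B3: | IN={f:-; rest ⊤} | OUT={f:-; rest ⊤}
  B4: | IN={f:-; rest ⊤} | OUT={b:+, f:-; rest ⊤}
  B5: | IN={b:+, f:-; rest ⊤} | OUT={b:+, f:-; rest ⊤}
  B6: | IN={f:-; rest ⊤} | OUT={f:-; rest ⊤}

Merge at B2: IN[B2] = OUT[B1] ⊔ OUT[B5] = {a: ⊤, b: ⊤, c: ⊤, d: ⊤, e: ⊤, f: -}

Answer: {a: ⊤, b: ⊤, c: ⊤, d: ⊤, e: ⊤, f: -}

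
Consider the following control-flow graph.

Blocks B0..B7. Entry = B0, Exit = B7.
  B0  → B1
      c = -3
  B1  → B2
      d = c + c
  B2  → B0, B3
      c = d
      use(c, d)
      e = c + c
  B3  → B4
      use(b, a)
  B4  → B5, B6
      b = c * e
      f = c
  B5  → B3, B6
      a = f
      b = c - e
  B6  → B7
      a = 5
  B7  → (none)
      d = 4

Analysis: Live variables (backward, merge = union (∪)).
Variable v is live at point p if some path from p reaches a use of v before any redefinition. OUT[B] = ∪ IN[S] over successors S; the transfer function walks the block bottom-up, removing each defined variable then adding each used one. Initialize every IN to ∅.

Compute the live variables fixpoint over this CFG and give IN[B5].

Converged values:
  B0: | IN={a, b} | OUT={a, b, c}
  B1: | IN={a, b, c} | OUT={a, b, d}
  B2: | IN={a, b, d} | OUT={a, b, c, e}
  B3: | IN={a, b, c, e} | OUT={c, e}
  B4: | IN={c, e} | OUT={c, e, f}
  B5: | IN={c, e, f} | OUT={a, b, c, e}
  B6: | IN={} | OUT={}
  B7: | IN={} | OUT={}

Merge at B5: OUT[B5] = IN[B3] ⊔ IN[B6] = {a, b, c, e}
Applying B5's transfer function to that OUT value gives IN[B5] (row B5 above).

Answer: {c, e, f}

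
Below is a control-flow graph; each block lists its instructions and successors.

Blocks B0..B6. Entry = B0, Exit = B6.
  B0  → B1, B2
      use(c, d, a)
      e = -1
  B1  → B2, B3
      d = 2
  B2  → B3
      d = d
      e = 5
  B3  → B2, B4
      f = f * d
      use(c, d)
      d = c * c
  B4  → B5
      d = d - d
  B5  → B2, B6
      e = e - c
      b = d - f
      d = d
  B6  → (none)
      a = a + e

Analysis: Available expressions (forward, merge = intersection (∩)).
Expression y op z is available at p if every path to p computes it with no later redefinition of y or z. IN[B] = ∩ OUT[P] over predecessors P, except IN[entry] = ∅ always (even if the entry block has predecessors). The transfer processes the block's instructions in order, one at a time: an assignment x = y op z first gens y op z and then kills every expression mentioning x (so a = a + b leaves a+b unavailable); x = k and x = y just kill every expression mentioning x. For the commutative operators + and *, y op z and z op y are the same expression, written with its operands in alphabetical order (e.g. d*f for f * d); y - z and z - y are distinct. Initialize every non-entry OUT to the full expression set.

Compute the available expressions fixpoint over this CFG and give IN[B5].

Answer: {c*c}

Derivation:
Per-block solution:
  B0: | IN={} | OUT={}
  B1: | IN={} | OUT={}
  B2: | IN={} | OUT={}
  B3: | IN={} | OUT={c*c}
  B4: | IN={c*c} | OUT={c*c}
  B5: | IN={c*c} | OUT={c*c}
  B6: | IN={c*c} | OUT={c*c}

Merge at B5: IN[B5] = OUT[B4] = {c*c}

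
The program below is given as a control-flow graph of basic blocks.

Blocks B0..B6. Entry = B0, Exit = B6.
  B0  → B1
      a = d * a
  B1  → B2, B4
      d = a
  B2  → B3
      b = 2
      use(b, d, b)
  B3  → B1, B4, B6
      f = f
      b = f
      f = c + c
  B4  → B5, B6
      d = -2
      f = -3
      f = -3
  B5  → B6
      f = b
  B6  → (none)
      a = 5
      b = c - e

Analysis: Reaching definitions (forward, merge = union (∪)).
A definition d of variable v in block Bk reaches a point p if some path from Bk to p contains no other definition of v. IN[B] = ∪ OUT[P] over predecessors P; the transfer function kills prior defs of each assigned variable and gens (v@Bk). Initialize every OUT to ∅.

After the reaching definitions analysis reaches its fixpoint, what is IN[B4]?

Answer: {a@B0, b@B3, d@B1, f@B3}

Working:
Per-block solution:
  B0:  IN={}  OUT={a@B0}
  B1:  IN={a@B0, b@B3, d@B1, f@B3}  OUT={a@B0, b@B3, d@B1, f@B3}
  B2:  IN={a@B0, b@B3, d@B1, f@B3}  OUT={a@B0, b@B2, d@B1, f@B3}
  B3:  IN={a@B0, b@B2, d@B1, f@B3}  OUT={a@B0, b@B3, d@B1, f@B3}
  B4:  IN={a@B0, b@B3, d@B1, f@B3}  OUT={a@B0, b@B3, d@B4, f@B4}
  B5:  IN={a@B0, b@B3, d@B4, f@B4}  OUT={a@B0, b@B3, d@B4, f@B5}
  B6:  IN={a@B0, b@B3, d@B1, d@B4, f@B3, f@B4, f@B5}  OUT={a@B6, b@B6, d@B1, d@B4, f@B3, f@B4, f@B5}

Merge at B4: IN[B4] = OUT[B1] ⊔ OUT[B3] = {a@B0, b@B3, d@B1, f@B3}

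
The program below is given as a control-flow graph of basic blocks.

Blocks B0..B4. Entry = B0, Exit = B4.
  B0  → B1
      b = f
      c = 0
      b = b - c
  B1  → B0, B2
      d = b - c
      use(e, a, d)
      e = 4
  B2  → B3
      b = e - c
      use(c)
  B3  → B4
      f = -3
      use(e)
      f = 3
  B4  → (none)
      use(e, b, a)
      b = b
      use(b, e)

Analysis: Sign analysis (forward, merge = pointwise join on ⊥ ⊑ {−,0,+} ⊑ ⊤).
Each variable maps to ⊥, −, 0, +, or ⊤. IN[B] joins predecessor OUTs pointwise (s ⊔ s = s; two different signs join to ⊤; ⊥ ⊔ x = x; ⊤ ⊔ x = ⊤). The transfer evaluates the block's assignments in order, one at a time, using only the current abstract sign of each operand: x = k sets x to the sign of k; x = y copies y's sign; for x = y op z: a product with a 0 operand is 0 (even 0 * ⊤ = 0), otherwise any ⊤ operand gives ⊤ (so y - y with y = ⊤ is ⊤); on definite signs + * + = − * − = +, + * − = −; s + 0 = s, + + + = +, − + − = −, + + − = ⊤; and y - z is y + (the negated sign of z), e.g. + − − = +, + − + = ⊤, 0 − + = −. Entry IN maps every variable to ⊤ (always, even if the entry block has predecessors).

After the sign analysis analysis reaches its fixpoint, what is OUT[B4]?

Per-block solution:
  B0:  IN=(all ⊤)  OUT={c:0; rest ⊤}
  B1:  IN={c:0; rest ⊤}  OUT={c:0, e:+; rest ⊤}
  B2:  IN={c:0, e:+; rest ⊤}  OUT={b:+, c:0, e:+; rest ⊤}
  B3:  IN={b:+, c:0, e:+; rest ⊤}  OUT={b:+, c:0, e:+, f:+; rest ⊤}
  B4:  IN={b:+, c:0, e:+, f:+; rest ⊤}  OUT={b:+, c:0, e:+, f:+; rest ⊤}

Merge at B4: IN[B4] = OUT[B3] = {a: ⊤, b: +, c: 0, d: ⊤, e: +, f: +}
Applying B4's transfer function to that IN value gives OUT[B4] (row B4 above).

Answer: {a: ⊤, b: +, c: 0, d: ⊤, e: +, f: +}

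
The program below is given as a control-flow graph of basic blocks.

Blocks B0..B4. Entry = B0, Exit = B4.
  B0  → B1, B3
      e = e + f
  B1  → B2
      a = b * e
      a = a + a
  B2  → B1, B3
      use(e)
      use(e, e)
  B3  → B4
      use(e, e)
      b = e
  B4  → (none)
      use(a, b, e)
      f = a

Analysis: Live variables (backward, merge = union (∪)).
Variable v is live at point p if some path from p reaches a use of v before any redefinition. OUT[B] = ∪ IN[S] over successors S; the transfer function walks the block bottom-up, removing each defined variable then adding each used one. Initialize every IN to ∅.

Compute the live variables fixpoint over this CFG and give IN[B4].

Fixpoint table:
  B0:  IN={a, b, e, f}  OUT={a, b, e}
  B1:  IN={b, e}  OUT={a, b, e}
  B2:  IN={a, b, e}  OUT={a, b, e}
  B3:  IN={a, e}  OUT={a, b, e}
  B4:  IN={a, b, e}  OUT={}

B4 is the boundary node: OUT[B4] = {}
Applying B4's transfer function to that OUT value gives IN[B4] (row B4 above).

Answer: {a, b, e}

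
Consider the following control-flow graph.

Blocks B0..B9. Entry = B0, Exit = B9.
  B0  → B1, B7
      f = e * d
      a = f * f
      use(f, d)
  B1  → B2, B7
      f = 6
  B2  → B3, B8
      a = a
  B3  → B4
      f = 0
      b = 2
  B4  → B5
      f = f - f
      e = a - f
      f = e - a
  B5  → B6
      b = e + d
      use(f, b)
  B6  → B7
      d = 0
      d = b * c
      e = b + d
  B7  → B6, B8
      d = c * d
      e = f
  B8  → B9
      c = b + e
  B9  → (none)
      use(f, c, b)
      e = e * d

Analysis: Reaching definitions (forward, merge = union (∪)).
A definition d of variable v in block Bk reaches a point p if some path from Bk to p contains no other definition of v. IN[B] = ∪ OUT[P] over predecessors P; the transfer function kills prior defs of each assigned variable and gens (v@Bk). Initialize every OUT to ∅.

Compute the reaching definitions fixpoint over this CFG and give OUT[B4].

Converged values:
  B0: | IN={} | OUT={a@B0, f@B0}
  B1: | IN={a@B0, f@B0} | OUT={a@B0, f@B1}
  B2: | IN={a@B0, f@B1} | OUT={a@B2, f@B1}
  B3: | IN={a@B2, f@B1} | OUT={a@B2, b@B3, f@B3}
  B4: | IN={a@B2, b@B3, f@B3} | OUT={a@B2, b@B3, e@B4, f@B4}
  B5: | IN={a@B2, b@B3, e@B4, f@B4} | OUT={a@B2, b@B5, e@B4, f@B4}
  B6: | IN={a@B0, a@B2, b@B5, d@B7, e@B4, e@B7, f@B0, f@B1, f@B4} | OUT={a@B0, a@B2, b@B5, d@B6, e@B6, f@B0, f@B1, f@B4}
  B7: | IN={a@B0, a@B2, b@B5, d@B6, e@B6, f@B0, f@B1, f@B4} | OUT={a@B0, a@B2, b@B5, d@B7, e@B7, f@B0, f@B1, f@B4}
  B8: | IN={a@B0, a@B2, b@B5, d@B7, e@B7, f@B0, f@B1, f@B4} | OUT={a@B0, a@B2, b@B5, c@B8, d@B7, e@B7, f@B0, f@B1, f@B4}
  B9: | IN={a@B0, a@B2, b@B5, c@B8, d@B7, e@B7, f@B0, f@B1, f@B4} | OUT={a@B0, a@B2, b@B5, c@B8, d@B7, e@B9, f@B0, f@B1, f@B4}

Merge at B4: IN[B4] = OUT[B3] = {a@B2, b@B3, f@B3}
Applying B4's transfer function to that IN value gives OUT[B4] (row B4 above).

Answer: {a@B2, b@B3, e@B4, f@B4}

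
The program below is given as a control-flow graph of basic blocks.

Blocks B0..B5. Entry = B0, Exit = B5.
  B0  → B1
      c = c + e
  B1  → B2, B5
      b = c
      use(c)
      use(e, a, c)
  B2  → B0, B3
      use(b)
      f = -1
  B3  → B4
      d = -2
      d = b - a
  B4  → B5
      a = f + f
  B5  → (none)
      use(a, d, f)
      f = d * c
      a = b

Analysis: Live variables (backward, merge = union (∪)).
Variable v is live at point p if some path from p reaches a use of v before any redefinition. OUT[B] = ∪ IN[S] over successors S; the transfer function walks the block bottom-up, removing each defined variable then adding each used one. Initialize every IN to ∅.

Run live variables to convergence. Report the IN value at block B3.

Answer: {a, b, c, f}

Trace:
Converged values:
  B0: | IN={a, c, d, e, f} | OUT={a, c, d, e, f}
  B1: | IN={a, c, d, e, f} | OUT={a, b, c, d, e, f}
  B2: | IN={a, b, c, d, e} | OUT={a, b, c, d, e, f}
  B3: | IN={a, b, c, f} | OUT={b, c, d, f}
  B4: | IN={b, c, d, f} | OUT={a, b, c, d, f}
  B5: | IN={a, b, c, d, f} | OUT={}

Merge at B3: OUT[B3] = IN[B4] = {b, c, d, f}
Applying B3's transfer function to that OUT value gives IN[B3] (row B3 above).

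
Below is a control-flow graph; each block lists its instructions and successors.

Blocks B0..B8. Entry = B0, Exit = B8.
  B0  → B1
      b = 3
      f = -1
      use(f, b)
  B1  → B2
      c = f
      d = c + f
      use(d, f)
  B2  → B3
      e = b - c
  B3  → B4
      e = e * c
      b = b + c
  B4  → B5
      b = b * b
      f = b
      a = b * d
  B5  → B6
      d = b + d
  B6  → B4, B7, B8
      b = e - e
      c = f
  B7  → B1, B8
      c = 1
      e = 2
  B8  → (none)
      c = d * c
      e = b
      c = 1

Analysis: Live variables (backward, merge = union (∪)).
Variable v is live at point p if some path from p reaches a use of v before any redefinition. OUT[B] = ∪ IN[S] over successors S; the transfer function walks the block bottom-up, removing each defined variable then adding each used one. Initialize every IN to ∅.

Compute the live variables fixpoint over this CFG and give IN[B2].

Converged values:
  B0: | IN={} | OUT={b, f}
  B1: | IN={b, f} | OUT={b, c, d}
  B2: | IN={b, c, d} | OUT={b, c, d, e}
  B3: | IN={b, c, d, e} | OUT={b, d, e}
  B4: | IN={b, d, e} | OUT={b, d, e, f}
  B5: | IN={b, d, e, f} | OUT={d, e, f}
  B6: | IN={d, e, f} | OUT={b, c, d, e, f}
  B7: | IN={b, d, f} | OUT={b, c, d, f}
  B8: | IN={b, c, d} | OUT={}

Merge at B2: OUT[B2] = IN[B3] = {b, c, d, e}
Applying B2's transfer function to that OUT value gives IN[B2] (row B2 above).

Answer: {b, c, d}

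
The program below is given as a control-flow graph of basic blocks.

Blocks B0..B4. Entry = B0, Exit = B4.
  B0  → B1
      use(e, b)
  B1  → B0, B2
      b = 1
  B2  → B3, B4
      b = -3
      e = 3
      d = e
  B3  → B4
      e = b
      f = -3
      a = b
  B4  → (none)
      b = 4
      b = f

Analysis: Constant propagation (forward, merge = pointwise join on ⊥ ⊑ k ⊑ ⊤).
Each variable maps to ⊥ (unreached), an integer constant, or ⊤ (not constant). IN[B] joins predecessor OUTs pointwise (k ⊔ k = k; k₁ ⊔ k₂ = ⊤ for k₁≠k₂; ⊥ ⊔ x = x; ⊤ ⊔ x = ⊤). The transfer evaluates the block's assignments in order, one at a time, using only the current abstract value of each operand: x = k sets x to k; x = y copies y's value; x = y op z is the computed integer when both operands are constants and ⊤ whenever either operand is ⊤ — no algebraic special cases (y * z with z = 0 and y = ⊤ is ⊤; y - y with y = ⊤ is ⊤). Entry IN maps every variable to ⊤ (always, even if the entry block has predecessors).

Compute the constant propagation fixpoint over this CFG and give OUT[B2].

Fixpoint table:
  B0: | IN=(all ⊤) | OUT=(all ⊤)
  B1: | IN=(all ⊤) | OUT={b:1; rest ⊤}
  B2: | IN={b:1; rest ⊤} | OUT={b:-3, d:3, e:3; rest ⊤}
  B3: | IN={b:-3, d:3, e:3; rest ⊤} | OUT={a:-3, b:-3, d:3, e:-3, f:-3; rest ⊤}
  B4: | IN={b:-3, d:3; rest ⊤} | OUT={d:3; rest ⊤}

Merge at B2: IN[B2] = OUT[B1] = {a: ⊤, b: 1, c: ⊤, d: ⊤, e: ⊤, f: ⊤}
Applying B2's transfer function to that IN value gives OUT[B2] (row B2 above).

Answer: {a: ⊤, b: -3, c: ⊤, d: 3, e: 3, f: ⊤}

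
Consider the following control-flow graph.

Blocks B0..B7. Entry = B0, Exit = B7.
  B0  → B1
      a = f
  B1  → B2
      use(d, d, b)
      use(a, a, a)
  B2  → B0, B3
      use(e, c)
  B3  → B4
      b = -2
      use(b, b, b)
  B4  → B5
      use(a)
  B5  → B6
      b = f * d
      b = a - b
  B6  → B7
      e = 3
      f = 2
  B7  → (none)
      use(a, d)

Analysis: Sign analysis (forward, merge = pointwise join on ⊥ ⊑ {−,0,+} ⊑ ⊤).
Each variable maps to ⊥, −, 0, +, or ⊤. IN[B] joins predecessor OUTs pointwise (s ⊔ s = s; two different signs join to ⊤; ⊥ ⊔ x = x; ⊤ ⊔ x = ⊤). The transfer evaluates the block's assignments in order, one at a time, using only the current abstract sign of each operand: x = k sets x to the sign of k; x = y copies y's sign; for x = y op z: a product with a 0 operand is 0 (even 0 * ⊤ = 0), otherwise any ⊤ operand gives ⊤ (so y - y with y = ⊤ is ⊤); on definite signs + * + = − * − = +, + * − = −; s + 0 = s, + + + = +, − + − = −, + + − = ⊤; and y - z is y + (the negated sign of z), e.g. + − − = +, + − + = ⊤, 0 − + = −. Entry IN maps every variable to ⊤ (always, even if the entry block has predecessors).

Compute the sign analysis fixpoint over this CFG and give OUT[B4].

Answer: {a: ⊤, b: -, c: ⊤, d: ⊤, e: ⊤, f: ⊤}

Derivation:
Fixpoint table:
  B0: | IN=(all ⊤) | OUT=(all ⊤)
  B1: | IN=(all ⊤) | OUT=(all ⊤)
  B2: | IN=(all ⊤) | OUT=(all ⊤)
  B3: | IN=(all ⊤) | OUT={b:-; rest ⊤}
  B4: | IN={b:-; rest ⊤} | OUT={b:-; rest ⊤}
  B5: | IN={b:-; rest ⊤} | OUT=(all ⊤)
  B6: | IN=(all ⊤) | OUT={e:+, f:+; rest ⊤}
  B7: | IN={e:+, f:+; rest ⊤} | OUT={e:+, f:+; rest ⊤}

Merge at B4: IN[B4] = OUT[B3] = {a: ⊤, b: -, c: ⊤, d: ⊤, e: ⊤, f: ⊤}
Applying B4's transfer function to that IN value gives OUT[B4] (row B4 above).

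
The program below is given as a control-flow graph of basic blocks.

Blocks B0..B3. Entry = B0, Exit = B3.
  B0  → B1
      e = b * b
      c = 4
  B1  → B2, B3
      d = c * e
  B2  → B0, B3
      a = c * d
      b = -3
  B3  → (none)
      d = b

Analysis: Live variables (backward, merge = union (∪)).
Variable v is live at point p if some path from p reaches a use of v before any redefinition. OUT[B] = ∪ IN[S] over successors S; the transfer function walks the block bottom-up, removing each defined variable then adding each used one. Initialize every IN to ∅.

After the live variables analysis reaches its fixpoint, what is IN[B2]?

Answer: {c, d}

Working:
Converged values:
  B0:  IN={b}  OUT={b, c, e}
  B1:  IN={b, c, e}  OUT={b, c, d}
  B2:  IN={c, d}  OUT={b}
  B3:  IN={b}  OUT={}

Merge at B2: OUT[B2] = IN[B0] ⊔ IN[B3] = {b}
Applying B2's transfer function to that OUT value gives IN[B2] (row B2 above).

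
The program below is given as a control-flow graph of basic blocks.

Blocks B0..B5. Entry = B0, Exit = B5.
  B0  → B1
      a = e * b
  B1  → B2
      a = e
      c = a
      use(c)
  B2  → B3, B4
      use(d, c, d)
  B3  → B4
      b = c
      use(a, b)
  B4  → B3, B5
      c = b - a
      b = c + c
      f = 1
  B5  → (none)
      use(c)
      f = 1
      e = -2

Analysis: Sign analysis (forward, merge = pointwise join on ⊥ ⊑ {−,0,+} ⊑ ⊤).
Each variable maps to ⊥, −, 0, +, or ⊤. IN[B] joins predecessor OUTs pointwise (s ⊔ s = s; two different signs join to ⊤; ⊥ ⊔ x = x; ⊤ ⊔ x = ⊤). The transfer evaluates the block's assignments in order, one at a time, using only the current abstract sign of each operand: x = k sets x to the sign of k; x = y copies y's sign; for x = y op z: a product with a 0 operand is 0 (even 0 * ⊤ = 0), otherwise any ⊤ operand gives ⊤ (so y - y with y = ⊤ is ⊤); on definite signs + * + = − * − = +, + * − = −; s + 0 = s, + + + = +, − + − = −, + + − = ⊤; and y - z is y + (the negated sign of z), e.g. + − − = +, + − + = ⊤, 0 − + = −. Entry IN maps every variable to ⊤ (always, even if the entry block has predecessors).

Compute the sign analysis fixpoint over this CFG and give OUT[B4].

Answer: {a: ⊤, b: ⊤, c: ⊤, d: ⊤, e: ⊤, f: +}

Trace:
Fixpoint table:
  B0:   IN=(all ⊤)   OUT=(all ⊤)
  B1:   IN=(all ⊤)   OUT=(all ⊤)
  B2:   IN=(all ⊤)   OUT=(all ⊤)
  B3:   IN=(all ⊤)   OUT=(all ⊤)
  B4:   IN=(all ⊤)   OUT={f:+; rest ⊤}
  B5:   IN={f:+; rest ⊤}   OUT={e:-, f:+; rest ⊤}

Merge at B4: IN[B4] = OUT[B2] ⊔ OUT[B3] = {a: ⊤, b: ⊤, c: ⊤, d: ⊤, e: ⊤, f: ⊤}
Applying B4's transfer function to that IN value gives OUT[B4] (row B4 above).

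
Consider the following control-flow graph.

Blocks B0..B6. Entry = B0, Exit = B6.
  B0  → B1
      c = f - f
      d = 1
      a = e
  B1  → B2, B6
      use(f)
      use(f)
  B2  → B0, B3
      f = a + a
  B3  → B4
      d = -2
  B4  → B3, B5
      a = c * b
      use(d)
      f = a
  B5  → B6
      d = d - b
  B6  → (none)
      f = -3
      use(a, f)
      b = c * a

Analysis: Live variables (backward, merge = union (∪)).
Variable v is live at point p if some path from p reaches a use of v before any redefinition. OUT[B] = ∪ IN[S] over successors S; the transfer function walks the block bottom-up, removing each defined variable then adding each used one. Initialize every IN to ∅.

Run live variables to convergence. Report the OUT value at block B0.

Answer: {a, b, c, e, f}

Derivation:
Per-block solution:
  B0:  IN={b, e, f}  OUT={a, b, c, e, f}
  B1:  IN={a, b, c, e, f}  OUT={a, b, c, e}
  B2:  IN={a, b, c, e}  OUT={b, c, e, f}
  B3:  IN={b, c}  OUT={b, c, d}
  B4:  IN={b, c, d}  OUT={a, b, c, d}
  B5:  IN={a, b, c, d}  OUT={a, c}
  B6:  IN={a, c}  OUT={}

Merge at B0: OUT[B0] = IN[B1] = {a, b, c, e, f}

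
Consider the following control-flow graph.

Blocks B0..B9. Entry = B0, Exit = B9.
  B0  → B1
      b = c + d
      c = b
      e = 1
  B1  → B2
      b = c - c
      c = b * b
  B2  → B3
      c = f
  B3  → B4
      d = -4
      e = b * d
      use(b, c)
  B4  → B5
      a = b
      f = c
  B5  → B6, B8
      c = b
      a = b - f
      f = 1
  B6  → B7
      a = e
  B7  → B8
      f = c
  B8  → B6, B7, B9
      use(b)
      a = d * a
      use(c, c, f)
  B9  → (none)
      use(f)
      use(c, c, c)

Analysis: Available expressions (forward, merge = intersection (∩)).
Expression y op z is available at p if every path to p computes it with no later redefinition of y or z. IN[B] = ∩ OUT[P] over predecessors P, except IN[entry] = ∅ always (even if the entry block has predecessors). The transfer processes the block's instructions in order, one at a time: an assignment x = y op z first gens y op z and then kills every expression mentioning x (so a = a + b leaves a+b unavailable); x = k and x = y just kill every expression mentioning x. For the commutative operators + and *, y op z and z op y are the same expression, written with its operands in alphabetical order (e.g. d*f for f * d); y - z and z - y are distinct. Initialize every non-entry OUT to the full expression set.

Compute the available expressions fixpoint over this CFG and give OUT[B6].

Fixpoint table:
  B0:  IN={}  OUT={}
  B1:  IN={}  OUT={b*b}
  B2:  IN={b*b}  OUT={b*b}
  B3:  IN={b*b}  OUT={b*b, b*d}
  B4:  IN={b*b, b*d}  OUT={b*b, b*d}
  B5:  IN={b*b, b*d}  OUT={b*b, b*d}
  B6:  IN={b*b, b*d}  OUT={b*b, b*d}
  B7:  IN={b*b, b*d}  OUT={b*b, b*d}
  B8:  IN={b*b, b*d}  OUT={b*b, b*d}
  B9:  IN={b*b, b*d}  OUT={b*b, b*d}

Merge at B6: IN[B6] = OUT[B5] ∩ OUT[B8] = {b*b, b*d}
Applying B6's transfer function to that IN value gives OUT[B6] (row B6 above).

Answer: {b*b, b*d}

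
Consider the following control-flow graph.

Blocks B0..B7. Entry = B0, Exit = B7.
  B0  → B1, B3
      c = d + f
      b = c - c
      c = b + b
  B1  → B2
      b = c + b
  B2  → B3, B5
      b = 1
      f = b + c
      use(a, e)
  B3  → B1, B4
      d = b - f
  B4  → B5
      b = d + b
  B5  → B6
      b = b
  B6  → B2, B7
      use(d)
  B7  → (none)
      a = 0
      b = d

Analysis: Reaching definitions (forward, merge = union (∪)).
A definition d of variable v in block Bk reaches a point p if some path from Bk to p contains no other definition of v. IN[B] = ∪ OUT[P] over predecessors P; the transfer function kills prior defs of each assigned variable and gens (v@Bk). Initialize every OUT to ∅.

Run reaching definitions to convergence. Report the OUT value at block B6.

Fixpoint table:
  B0:  IN={}  OUT={b@B0, c@B0}
  B1:  IN={b@B0, b@B2, c@B0, d@B3, f@B2}  OUT={b@B1, c@B0, d@B3, f@B2}
  B2:  IN={b@B1, b@B5, c@B0, d@B3, f@B2}  OUT={b@B2, c@B0, d@B3, f@B2}
  B3:  IN={b@B0, b@B2, c@B0, d@B3, f@B2}  OUT={b@B0, b@B2, c@B0, d@B3, f@B2}
  B4:  IN={b@B0, b@B2, c@B0, d@B3, f@B2}  OUT={b@B4, c@B0, d@B3, f@B2}
  B5:  IN={b@B2, b@B4, c@B0, d@B3, f@B2}  OUT={b@B5, c@B0, d@B3, f@B2}
  B6:  IN={b@B5, c@B0, d@B3, f@B2}  OUT={b@B5, c@B0, d@B3, f@B2}
  B7:  IN={b@B5, c@B0, d@B3, f@B2}  OUT={a@B7, b@B7, c@B0, d@B3, f@B2}

Merge at B6: IN[B6] = OUT[B5] = {b@B5, c@B0, d@B3, f@B2}
Applying B6's transfer function to that IN value gives OUT[B6] (row B6 above).

Answer: {b@B5, c@B0, d@B3, f@B2}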